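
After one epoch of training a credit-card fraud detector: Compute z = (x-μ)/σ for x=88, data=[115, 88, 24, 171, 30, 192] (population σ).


μ = 103.3333, σ = 63.8792
z = (88 - 103.3333)/63.8792 = -0.24

-0.24


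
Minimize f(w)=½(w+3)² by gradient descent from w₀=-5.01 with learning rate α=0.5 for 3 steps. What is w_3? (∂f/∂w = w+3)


step 1: grad = -5.01+3 = -2.01; w = -5.01 - 0.5·(-2.01) = -4.005
step 2: grad = -4.005+3 = -1.005; w = -4.005 - 0.5·(-1.005) = -3.5025
step 3: grad = -3.5025+3 = -0.5025; w = -3.5025 - 0.5·(-0.5025) = -3.25125

-3.25125


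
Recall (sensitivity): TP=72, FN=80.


Recall = TP/(TP+FN)
= 72/(72+80)
= 72/152 = 47.37%

47.37%


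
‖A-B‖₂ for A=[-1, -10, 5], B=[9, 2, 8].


d = √((-1-9)² + (-10-2)² + (5-8)²)
  = √(100 + 144 + 9)
  = √253 = 15.906

15.906


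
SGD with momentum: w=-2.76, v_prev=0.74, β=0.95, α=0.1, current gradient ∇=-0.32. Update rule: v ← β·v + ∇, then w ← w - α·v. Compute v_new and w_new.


v_new = 0.95·0.74 - 0.32 = 0.703 - 0.32 = 0.383
w_new = -2.76 - 0.1·0.383 = -2.76 - 0.0383 = -2.7983

v_new=0.383, w_new=-2.7983


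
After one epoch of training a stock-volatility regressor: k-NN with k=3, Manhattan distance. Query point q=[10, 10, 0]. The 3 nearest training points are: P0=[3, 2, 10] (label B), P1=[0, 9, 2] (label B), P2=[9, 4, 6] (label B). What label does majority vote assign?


d(q,P0) = 25  (label B)
d(q,P1) = 13  (label B)
d(q,P2) = 13  (label B)
Votes: A=0, B=3
Majority → B

B


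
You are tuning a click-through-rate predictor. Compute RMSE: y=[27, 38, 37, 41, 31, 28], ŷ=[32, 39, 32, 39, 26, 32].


MSE = 96/6 = 16
RMSE = √(96/6) = 4.0

4.0


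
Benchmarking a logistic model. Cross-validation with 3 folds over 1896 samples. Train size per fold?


Fold size = 1896/3 = 632
Training per fold = 1896 - 632 = 1264

1264


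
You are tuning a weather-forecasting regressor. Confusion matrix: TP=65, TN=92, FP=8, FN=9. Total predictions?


Total = TP + TN + FP + FN
= 65 + 92 + 8 + 9
= 174
(Predicted positive: 73, predicted negative: 101)

174


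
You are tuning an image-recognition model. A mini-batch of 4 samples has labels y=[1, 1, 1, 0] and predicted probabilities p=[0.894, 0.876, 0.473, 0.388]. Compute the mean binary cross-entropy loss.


L[0] = -ln(0.894) = 0.112
L[1] = -ln(0.876) = 0.1324
L[2] = -ln(0.473) = 0.7487
L[3] = -ln(1-0.388) = -ln(0.612) = 0.491
mean = (0.112 + 0.1324 + 0.7487 + 0.491)/4 = 0.371

0.371


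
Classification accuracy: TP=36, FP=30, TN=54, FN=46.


Accuracy = (TP+TN)/(TP+TN+FP+FN)
= (36+54)/(166)
= 90/166 = 54.22%

54.22%


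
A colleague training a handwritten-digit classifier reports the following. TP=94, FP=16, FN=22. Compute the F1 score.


Precision = 94/110 = 0.8545
Recall = 94/116 = 0.8103
F1 = 2·P·R/(P+R) = 2·TP/(2·TP+FP+FN) = 188/(188+16+22) = 188/226 = 0.8319

0.8319


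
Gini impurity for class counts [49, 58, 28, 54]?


Probabilities: [49/189, 58/189, 28/189, 54/189] ≈ [0.2593, 0.3069, 0.1481, 0.2857]
Σpᵢ² = (2401 + 3364 + 784 + 2916)/189² = 9465/35721
Gini = 1 - Σpᵢ² = 1 - 9465/35721 = 0.735

0.735


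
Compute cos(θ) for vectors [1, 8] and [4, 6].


A·B = 1·4 + 8·6 = 52
‖A‖ = √65 = 8.0623, ‖B‖ = √52 = 7.2111
cos = 52/(√65·√52) = 52/√3380 = 0.8944

0.8944


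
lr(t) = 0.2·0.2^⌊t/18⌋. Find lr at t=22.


n_drops = ⌊22/18⌋ = 1
lr = 0.2·0.2^1 = 0.2·0.2 = 0.04

0.04


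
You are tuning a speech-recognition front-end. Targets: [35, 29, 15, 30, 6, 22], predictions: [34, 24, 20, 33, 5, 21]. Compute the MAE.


Absolute errors: |35-34|=1, |29-24|=5, |15-20|=5, |30-33|=3, |6-5|=1, |22-21|=1
Sum = 16
MAE = 16/6 = 8/3

8/3


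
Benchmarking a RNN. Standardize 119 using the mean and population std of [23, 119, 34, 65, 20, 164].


μ = 70.8333, σ = 53.639
z = (119 - 70.8333)/53.639 = 0.898

0.898


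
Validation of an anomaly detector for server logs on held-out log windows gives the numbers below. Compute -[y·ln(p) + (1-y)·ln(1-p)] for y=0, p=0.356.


BCE = -[y·ln(p) + (1-y)·ln(1-p)]
= -0 - 1·ln(1-0.356)
= -ln(0.644) = 0.4401

0.4401


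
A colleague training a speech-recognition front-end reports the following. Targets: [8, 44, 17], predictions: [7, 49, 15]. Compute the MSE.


Squared errors: (8-7)²=1, (44-49)²=25, (17-15)²=4
Sum = 30
MSE = 30/3 = 10

10


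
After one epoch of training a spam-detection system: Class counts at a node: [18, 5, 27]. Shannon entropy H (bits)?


Probabilities: [18/50, 5/50, 27/50] ≈ [0.36, 0.1, 0.54]
H = -((18/50)·log₂(18/50) + (5/50)·log₂(5/50) + (27/50)·log₂(27/50))
  = 1.3429 bits

1.3429 bits


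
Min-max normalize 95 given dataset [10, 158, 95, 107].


min=10, max=158
(95-10)/(158-10) = 85/148 = 0.5743

0.5743


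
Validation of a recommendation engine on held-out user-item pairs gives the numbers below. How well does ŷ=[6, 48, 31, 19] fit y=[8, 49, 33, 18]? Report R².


ȳ = 27
SS_res = Σ(y-ŷ)² = 10
SS_tot = Σ(y-ȳ)² = 962
R² = 1 - SS_res/SS_tot = 1 - 0.0104 = 0.9896

0.9896


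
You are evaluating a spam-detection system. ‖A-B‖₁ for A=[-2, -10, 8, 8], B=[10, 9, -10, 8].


d = |-2-10| + |-10-9| + |8+ 10| + |8-8|
  = 12 + 19 + 18 + 0
  = 49

49


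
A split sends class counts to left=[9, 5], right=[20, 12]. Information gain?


Parent = [29, 17], H_parent = 0.9503
H_left = 0.9403 (n=14), H_right = 0.9544 (n=32)
H_children = (14/46)·0.9403 + (32/46)·0.9544 = 0.9501
IG = 0.9503 - 0.9501 = 0.0002

0.0002


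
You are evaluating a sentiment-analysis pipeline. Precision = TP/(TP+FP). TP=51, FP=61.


Precision = TP/(TP+FP)
= 51/(51+61)
= 51/112 = 45.54%

45.54%


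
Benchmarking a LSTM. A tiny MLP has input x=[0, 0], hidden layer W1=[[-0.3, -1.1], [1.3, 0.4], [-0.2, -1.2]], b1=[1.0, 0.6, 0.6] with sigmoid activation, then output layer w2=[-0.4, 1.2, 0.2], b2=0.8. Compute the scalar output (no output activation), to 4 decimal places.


z1[0] = (-0.3)·(0) + (-1.1)·(0) + 1.0 = 1.0
z1[1] = (1.3)·(0) + (0.4)·(0) + 0.6 = 0.6
z1[2] = (-0.2)·(0) + (-1.2)·(0) + 0.6 = 0.6
h = sigmoid(z1) = [0.7311, 0.6457, 0.6457]
output = (-0.4)·(0.7311) + (1.2)·(0.6457) + (0.2)·(0.6457) + 0.8 = 1.4115

1.4115


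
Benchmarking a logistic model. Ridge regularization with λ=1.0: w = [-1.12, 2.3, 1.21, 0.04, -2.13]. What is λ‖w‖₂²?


‖w‖₂² = (-1.12)² + (2.3)² + (1.21)² + (0.04)² + (-2.13)²
     = 1.2544 + 5.29 + 1.4641 + 0.0016 + 4.5369
     = 12.547
λ·‖w‖₂² = 1.0·12.547 = 12.547

12.547


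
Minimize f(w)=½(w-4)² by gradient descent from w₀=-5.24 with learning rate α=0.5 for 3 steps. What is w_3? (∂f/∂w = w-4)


step 1: grad = -5.24-4 = -9.24; w = -5.24 - 0.5·(-9.24) = -0.62
step 2: grad = -0.62-4 = -4.62; w = -0.62 - 0.5·(-4.62) = 1.69
step 3: grad = 1.69-4 = -2.31; w = 1.69 - 0.5·(-2.31) = 2.845

2.845


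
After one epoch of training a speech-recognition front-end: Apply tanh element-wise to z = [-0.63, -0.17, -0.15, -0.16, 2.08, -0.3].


tanh(-0.63) = -0.5581
tanh(-0.17) = -0.1684
tanh(-0.15) = -0.1489
tanh(-0.16) = -0.1586
tanh(2.08) = 0.9693
tanh(-0.3) = -0.2913
result = [-0.5581, -0.1684, -0.1489, -0.1586, 0.9693, -0.2913]

[-0.5581, -0.1684, -0.1489, -0.1586, 0.9693, -0.2913]


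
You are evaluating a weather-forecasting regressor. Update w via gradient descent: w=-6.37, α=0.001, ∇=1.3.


w_new = w - α·∇
= -6.37 - 0.001·1.3
= -6.37 - 0.0013
= -6.3713

-6.3713


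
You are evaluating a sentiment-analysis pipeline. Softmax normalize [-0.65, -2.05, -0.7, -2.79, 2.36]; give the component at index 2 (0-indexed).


Exponentials: e^-0.65=0.522, e^-2.05=0.1287, e^-0.7=0.4966, e^-2.79=0.0614, e^2.36=10.591
Sum = 11.7997
Softmax = [0.0442, 0.0109, 0.0421, 0.0052, 0.8976]
p[2] = 0.4966/11.7997 = 0.0421

0.0421


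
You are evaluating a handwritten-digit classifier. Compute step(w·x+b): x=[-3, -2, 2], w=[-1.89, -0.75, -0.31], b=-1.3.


z = (-3)·(-1.89) + (-2)·(-0.75) + (2)·(-0.31) - 1.3
  = 5.25
step(z) = 1 (z≥0)

1


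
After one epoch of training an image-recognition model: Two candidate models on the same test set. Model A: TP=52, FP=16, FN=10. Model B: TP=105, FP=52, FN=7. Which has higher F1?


Model A: P=52/68=0.7647, R=52/62=0.8387, F1=2PR/(P+R)=2TP/(2TP+FP+FN)=104/130=0.8
Model B: P=105/157=0.6688, R=105/112=0.9375, F1=2PR/(P+R)=2TP/(2TP+FP+FN)=210/269=0.7807
0.8 > 0.7807 → Model A

Model A


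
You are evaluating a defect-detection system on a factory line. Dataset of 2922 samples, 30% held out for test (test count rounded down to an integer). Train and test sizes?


Test = ⌊2922·30/100⌋ = 876
Train = 2922 - 876 = 2046

Train: 2046, Test: 876


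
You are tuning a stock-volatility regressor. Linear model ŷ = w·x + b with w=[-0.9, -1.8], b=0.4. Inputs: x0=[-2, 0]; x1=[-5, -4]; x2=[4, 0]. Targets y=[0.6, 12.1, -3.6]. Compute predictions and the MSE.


ŷ0 = (-0.9)·(-2) + (-1.8)·(0) + 0.4 = 2.2
ŷ1 = (-0.9)·(-5) + (-1.8)·(-4) + 0.4 = 12.1
ŷ2 = (-0.9)·(4) + (-1.8)·(0) + 0.4 = -3.2
errors² = [2.56, 0.0, 0.16]
MSE = 2.7200/3 = 0.9067

0.9067


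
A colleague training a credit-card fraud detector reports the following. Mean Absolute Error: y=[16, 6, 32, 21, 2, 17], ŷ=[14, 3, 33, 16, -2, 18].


Absolute errors: |16-14|=2, |6-3|=3, |32-33|=1, |21-16|=5, |2+ 2|=4, |17-18|=1
Sum = 16
MAE = 16/6 = 8/3

8/3


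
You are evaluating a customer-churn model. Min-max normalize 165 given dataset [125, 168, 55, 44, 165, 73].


min=44, max=168
(165-44)/(168-44) = 121/124 = 0.9758

0.9758


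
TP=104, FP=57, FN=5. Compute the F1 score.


Precision = 104/161 = 0.646
Recall = 104/109 = 0.9541
F1 = 2·P·R/(P+R) = 2·TP/(2·TP+FP+FN) = 208/(208+57+5) = 208/270 = 0.7704

0.7704


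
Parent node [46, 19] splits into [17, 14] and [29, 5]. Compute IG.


Parent = [46, 19], H_parent = 0.8717
H_left = 0.9932 (n=31), H_right = 0.6024 (n=34)
H_children = (31/65)·0.9932 + (34/65)·0.6024 = 0.7888
IG = 0.8717 - 0.7888 = 0.0829

0.0829


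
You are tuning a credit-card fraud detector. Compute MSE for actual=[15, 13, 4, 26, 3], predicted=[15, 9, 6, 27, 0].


Squared errors: (15-15)²=0, (13-9)²=16, (4-6)²=4, (26-27)²=1, (3-0)²=9
Sum = 30
MSE = 30/5 = 6

6


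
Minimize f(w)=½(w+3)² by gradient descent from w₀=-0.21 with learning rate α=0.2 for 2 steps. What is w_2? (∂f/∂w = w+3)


step 1: grad = -0.21+3 = 2.79; w = -0.21 - 0.2·(2.79) = -0.768
step 2: grad = -0.768+3 = 2.232; w = -0.768 - 0.2·(2.232) = -1.2144

-1.2144


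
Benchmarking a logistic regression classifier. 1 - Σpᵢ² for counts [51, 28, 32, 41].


Probabilities: [51/152, 28/152, 32/152, 41/152] ≈ [0.3355, 0.1842, 0.2105, 0.2697]
Σpᵢ² = (2601 + 784 + 1024 + 1681)/152² = 6090/23104
Gini = 1 - Σpᵢ² = 1 - 6090/23104 = 0.7364

0.7364


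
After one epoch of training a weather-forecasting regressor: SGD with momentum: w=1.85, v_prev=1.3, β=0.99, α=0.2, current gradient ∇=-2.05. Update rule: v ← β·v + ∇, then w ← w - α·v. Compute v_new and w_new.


v_new = 0.99·1.3 - 2.05 = 1.287 - 2.05 = -0.763
w_new = 1.85 - 0.2·-0.763 = 1.85 + 0.1526 = 2.0026

v_new=-0.763, w_new=2.0026


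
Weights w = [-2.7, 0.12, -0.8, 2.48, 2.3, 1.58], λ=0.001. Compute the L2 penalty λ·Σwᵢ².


‖w‖₂² = (-2.7)² + (0.12)² + (-0.8)² + (2.48)² + (2.3)² + (1.58)²
     = 7.29 + 0.0144 + 0.64 + 6.1504 + 5.29 + 2.4964
     = 21.8812
λ·‖w‖₂² = 0.001·21.8812 = 0.021881

0.021881


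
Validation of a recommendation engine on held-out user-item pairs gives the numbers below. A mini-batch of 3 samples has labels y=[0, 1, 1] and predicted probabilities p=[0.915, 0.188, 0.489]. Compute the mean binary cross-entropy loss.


L[0] = -ln(1-0.915) = -ln(0.085) = 2.4651
L[1] = -ln(0.188) = 1.6713
L[2] = -ln(0.489) = 0.7154
mean = (2.4651 + 1.6713 + 0.7154)/3 = 1.6173

1.6173


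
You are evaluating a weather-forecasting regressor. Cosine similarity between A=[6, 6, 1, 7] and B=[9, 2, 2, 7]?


A·B = 6·9 + 6·2 + 1·2 + 7·7 = 117
‖A‖ = √122 = 11.0454, ‖B‖ = √138 = 11.7473
cos = 117/(√122·√138) = 117/√16836 = 0.9017

0.9017


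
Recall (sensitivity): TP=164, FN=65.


Recall = TP/(TP+FN)
= 164/(164+65)
= 164/229 = 71.62%

71.62%


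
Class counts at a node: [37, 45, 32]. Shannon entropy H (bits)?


Probabilities: [37/114, 45/114, 32/114] ≈ [0.3246, 0.3947, 0.2807]
H = -((37/114)·log₂(37/114) + (45/114)·log₂(45/114) + (32/114)·log₂(32/114))
  = 1.5708 bits

1.5708 bits


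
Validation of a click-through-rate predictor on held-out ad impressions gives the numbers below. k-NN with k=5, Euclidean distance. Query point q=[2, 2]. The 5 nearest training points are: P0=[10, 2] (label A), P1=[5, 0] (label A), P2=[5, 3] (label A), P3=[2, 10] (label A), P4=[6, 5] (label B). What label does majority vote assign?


d(q,P0) = 8.0  (label A)
d(q,P1) = 3.6056  (label A)
d(q,P2) = 3.1623  (label A)
d(q,P3) = 8.0  (label A)
d(q,P4) = 5.0  (label B)
Votes: A=4, B=1
Majority → A

A


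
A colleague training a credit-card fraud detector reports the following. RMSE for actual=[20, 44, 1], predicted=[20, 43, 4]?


MSE = 10/3 = 3.3333
RMSE = √(10/3) = 1.8257

1.8257


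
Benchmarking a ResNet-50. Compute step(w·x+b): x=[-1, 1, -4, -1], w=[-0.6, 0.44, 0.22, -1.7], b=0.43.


z = (-1)·(-0.6) + (1)·(0.44) + (-4)·(0.22) + (-1)·(-1.7) + 0.43
  = 2.29
step(z) = 1 (z≥0)

1


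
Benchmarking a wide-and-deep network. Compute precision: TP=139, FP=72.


Precision = TP/(TP+FP)
= 139/(139+72)
= 139/211 = 65.88%

65.88%


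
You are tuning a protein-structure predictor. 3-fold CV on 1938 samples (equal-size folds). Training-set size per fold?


Fold size = 1938/3 = 646
Training per fold = 1938 - 646 = 1292

1292


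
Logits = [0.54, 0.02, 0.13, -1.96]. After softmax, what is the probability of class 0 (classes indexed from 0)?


Exponentials: e^0.54=1.716, e^0.02=1.0202, e^0.13=1.1388, e^-1.96=0.1409
Sum = 4.0159
Softmax = [0.4273, 0.254, 0.2836, 0.0351]
p[0] = 1.716/4.0159 = 0.4273

0.4273


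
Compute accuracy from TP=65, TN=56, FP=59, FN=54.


Accuracy = (TP+TN)/(TP+TN+FP+FN)
= (65+56)/(234)
= 121/234 = 51.71%

51.71%


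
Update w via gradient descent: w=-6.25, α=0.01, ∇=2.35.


w_new = w - α·∇
= -6.25 - 0.01·2.35
= -6.25 - 0.0235
= -6.2735

-6.2735


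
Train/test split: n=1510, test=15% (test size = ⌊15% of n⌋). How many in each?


Test = ⌊1510·15/100⌋ = 226
Train = 1510 - 226 = 1284

Train: 1284, Test: 226


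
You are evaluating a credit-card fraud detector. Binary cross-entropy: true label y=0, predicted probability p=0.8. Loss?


BCE = -[y·ln(p) + (1-y)·ln(1-p)]
= -0 - 1·ln(1-0.8)
= -ln(0.2) = 1.6094

1.6094


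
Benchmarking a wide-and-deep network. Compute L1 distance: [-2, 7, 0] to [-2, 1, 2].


d = |-2+ 2| + |7-1| + |0-2|
  = 0 + 6 + 2
  = 8

8


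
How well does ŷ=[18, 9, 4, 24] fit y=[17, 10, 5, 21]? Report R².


ȳ = 13.25
SS_res = Σ(y-ŷ)² = 12
SS_tot = Σ(y-ȳ)² = 152.75
R² = 1 - SS_res/SS_tot = 1 - 0.0786 = 0.9214

0.9214


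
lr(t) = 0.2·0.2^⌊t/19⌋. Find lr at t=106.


n_drops = ⌊106/19⌋ = 5
lr = 0.2·0.2^5 = 0.2·0.00032 = 0.000064

0.000064


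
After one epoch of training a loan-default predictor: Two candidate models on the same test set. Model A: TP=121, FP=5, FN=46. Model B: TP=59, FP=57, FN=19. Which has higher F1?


Model A: P=121/126=0.9603, R=121/167=0.7246, F1=2PR/(P+R)=2TP/(2TP+FP+FN)=242/293=0.8259
Model B: P=59/116=0.5086, R=59/78=0.7564, F1=2PR/(P+R)=2TP/(2TP+FP+FN)=118/194=0.6082
0.8259 > 0.6082 → Model A

Model A


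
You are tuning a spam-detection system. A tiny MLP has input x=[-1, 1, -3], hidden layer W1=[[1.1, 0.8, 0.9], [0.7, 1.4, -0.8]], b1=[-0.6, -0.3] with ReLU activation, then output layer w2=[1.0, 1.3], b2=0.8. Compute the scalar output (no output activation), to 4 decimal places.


z1[0] = (1.1)·(-1) + (0.8)·(1) + (0.9)·(-3) - 0.6 = -3.6
z1[1] = (0.7)·(-1) + (1.4)·(1) + (-0.8)·(-3) - 0.3 = 2.8
h = ReLU(z1) = [0.0, 2.8]
output = (1.0)·(0.0) + (1.3)·(2.8) + 0.8 = 4.44

4.44


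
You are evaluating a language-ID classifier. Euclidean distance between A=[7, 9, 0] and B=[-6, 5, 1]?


d = √((7+ 6)² + (9-5)² + (0-1)²)
  = √(169 + 16 + 1)
  = √186 = 13.6382

13.6382


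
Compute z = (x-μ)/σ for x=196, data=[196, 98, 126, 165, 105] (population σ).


μ = 138, σ = 37.2183
z = (196 - 138)/37.2183 = 1.5584

1.5584


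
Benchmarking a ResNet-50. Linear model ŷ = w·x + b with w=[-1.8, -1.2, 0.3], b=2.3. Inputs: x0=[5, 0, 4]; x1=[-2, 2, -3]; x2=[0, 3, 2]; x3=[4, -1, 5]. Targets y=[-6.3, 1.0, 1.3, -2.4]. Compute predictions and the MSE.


ŷ0 = (-1.8)·(5) + (-1.2)·(0) + (0.3)·(4) + 2.3 = -5.5
ŷ1 = (-1.8)·(-2) + (-1.2)·(2) + (0.3)·(-3) + 2.3 = 2.6
ŷ2 = (-1.8)·(0) + (-1.2)·(3) + (0.3)·(2) + 2.3 = -0.7
ŷ3 = (-1.8)·(4) + (-1.2)·(-1) + (0.3)·(5) + 2.3 = -2.2
errors² = [0.64, 2.56, 4.0, 0.04]
MSE = 7.2400/4 = 1.81

1.81


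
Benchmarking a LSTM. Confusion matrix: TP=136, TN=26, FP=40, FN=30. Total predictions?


Total = TP + TN + FP + FN
= 136 + 26 + 40 + 30
= 232
(Predicted positive: 176, predicted negative: 56)

232


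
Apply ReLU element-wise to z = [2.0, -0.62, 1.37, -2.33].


ReLU(2.0) = max(0, 2.0) = 2.0
ReLU(-0.62) = max(0, -0.62) = 0.0
ReLU(1.37) = max(0, 1.37) = 1.37
ReLU(-2.33) = max(0, -2.33) = 0.0
result = [2.0, 0.0, 1.37, 0.0]

[2.0, 0.0, 1.37, 0.0]


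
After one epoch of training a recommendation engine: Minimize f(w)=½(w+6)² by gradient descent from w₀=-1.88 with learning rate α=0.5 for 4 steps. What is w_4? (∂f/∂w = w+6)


step 1: grad = -1.88+6 = 4.12; w = -1.88 - 0.5·(4.12) = -3.94
step 2: grad = -3.94+6 = 2.06; w = -3.94 - 0.5·(2.06) = -4.97
step 3: grad = -4.97+6 = 1.03; w = -4.97 - 0.5·(1.03) = -5.485
step 4: grad = -5.485+6 = 0.515; w = -5.485 - 0.5·(0.515) = -5.7425

-5.7425


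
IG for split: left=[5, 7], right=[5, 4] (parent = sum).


Parent = [10, 11], H_parent = 0.9984
H_left = 0.9799 (n=12), H_right = 0.9911 (n=9)
H_children = (12/21)·0.9799 + (9/21)·0.9911 = 0.9847
IG = 0.9984 - 0.9847 = 0.0137

0.0137


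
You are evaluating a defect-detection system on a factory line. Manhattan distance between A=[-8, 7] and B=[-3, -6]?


d = |-8+ 3| + |7+ 6|
  = 5 + 13
  = 18

18


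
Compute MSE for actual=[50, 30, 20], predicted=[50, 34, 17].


Squared errors: (50-50)²=0, (30-34)²=16, (20-17)²=9
Sum = 25
MSE = 25/3 = 25/3

25/3


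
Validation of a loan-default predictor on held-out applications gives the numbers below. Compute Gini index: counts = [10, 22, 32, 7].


Probabilities: [10/71, 22/71, 32/71, 7/71] ≈ [0.1408, 0.3099, 0.4507, 0.0986]
Σpᵢ² = (100 + 484 + 1024 + 49)/71² = 1657/5041
Gini = 1 - Σpᵢ² = 1 - 1657/5041 = 0.6713

0.6713


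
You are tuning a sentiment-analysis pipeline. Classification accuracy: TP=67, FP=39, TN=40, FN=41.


Accuracy = (TP+TN)/(TP+TN+FP+FN)
= (67+40)/(187)
= 107/187 = 57.22%

57.22%


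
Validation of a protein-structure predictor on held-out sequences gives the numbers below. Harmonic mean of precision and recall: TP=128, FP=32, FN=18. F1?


Precision = 128/160 = 0.8
Recall = 128/146 = 0.8767
F1 = 2·P·R/(P+R) = 2·TP/(2·TP+FP+FN) = 256/(256+32+18) = 256/306 = 0.8366

0.8366


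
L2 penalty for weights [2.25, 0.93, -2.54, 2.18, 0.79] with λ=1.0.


‖w‖₂² = (2.25)² + (0.93)² + (-2.54)² + (2.18)² + (0.79)²
     = 5.0625 + 0.8649 + 6.4516 + 4.7524 + 0.6241
     = 17.7555
λ·‖w‖₂² = 1.0·17.7555 = 17.7555

17.7555


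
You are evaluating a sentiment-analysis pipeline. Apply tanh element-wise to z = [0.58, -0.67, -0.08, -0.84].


tanh(0.58) = 0.5227
tanh(-0.67) = -0.585
tanh(-0.08) = -0.0798
tanh(-0.84) = -0.6858
result = [0.5227, -0.585, -0.0798, -0.6858]

[0.5227, -0.585, -0.0798, -0.6858]


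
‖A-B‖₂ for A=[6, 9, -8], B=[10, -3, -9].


d = √((6-10)² + (9+ 3)² + (-8+ 9)²)
  = √(16 + 144 + 1)
  = √161 = 12.6886

12.6886


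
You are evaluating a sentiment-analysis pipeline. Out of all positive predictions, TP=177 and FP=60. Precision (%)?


Precision = TP/(TP+FP)
= 177/(177+60)
= 177/237 = 74.68%

74.68%


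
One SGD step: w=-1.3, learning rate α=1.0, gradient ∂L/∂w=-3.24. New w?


w_new = w - α·∇
= -1.3 - 1.0·-3.24
= -1.3 + 3.24
= 1.94

1.94


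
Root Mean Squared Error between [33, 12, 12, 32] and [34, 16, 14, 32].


MSE = 21/4 = 5.25
RMSE = √(21/4) = 2.2913

2.2913


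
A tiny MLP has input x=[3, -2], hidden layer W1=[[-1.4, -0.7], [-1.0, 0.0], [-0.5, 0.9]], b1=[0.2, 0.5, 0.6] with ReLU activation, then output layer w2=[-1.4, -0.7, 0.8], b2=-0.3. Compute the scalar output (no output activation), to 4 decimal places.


z1[0] = (-1.4)·(3) + (-0.7)·(-2) + 0.2 = -2.6
z1[1] = (-1.0)·(3) + (0.0)·(-2) + 0.5 = -2.5
z1[2] = (-0.5)·(3) + (0.9)·(-2) + 0.6 = -2.7
h = ReLU(z1) = [0.0, 0.0, 0.0]
output = (-1.4)·(0.0) + (-0.7)·(0.0) + (0.8)·(0.0) - 0.3 = -0.3

-0.3


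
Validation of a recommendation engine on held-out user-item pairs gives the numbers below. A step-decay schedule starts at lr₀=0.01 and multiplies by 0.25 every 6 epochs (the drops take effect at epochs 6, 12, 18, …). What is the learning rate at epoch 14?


n_drops = ⌊14/6⌋ = 2
lr = 0.01·0.25^2 = 0.01·0.0625 = 0.000625

0.000625


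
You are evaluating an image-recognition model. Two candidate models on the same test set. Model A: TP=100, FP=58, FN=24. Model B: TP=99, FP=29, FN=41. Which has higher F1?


Model A: P=100/158=0.6329, R=100/124=0.8065, F1=2PR/(P+R)=2TP/(2TP+FP+FN)=200/282=0.7092
Model B: P=99/128=0.7734, R=99/140=0.7071, F1=2PR/(P+R)=2TP/(2TP+FP+FN)=198/268=0.7388
0.7092 < 0.7388 → Model B

Model B


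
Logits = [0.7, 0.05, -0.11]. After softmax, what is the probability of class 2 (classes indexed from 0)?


Exponentials: e^0.7=2.0138, e^0.05=1.0513, e^-0.11=0.8958
Sum = 3.9609
Softmax = [0.5084, 0.2654, 0.2262]
p[2] = 0.8958/3.9609 = 0.2262

0.2262


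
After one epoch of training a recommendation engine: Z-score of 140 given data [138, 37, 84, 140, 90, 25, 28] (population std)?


μ = 77.4286, σ = 45.6879
z = (140 - 77.4286)/45.6879 = 1.3695

1.3695


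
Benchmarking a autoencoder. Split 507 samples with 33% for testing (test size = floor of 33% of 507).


Test = ⌊507·33/100⌋ = 167
Train = 507 - 167 = 340

Train: 340, Test: 167


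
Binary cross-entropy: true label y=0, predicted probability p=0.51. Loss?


BCE = -[y·ln(p) + (1-y)·ln(1-p)]
= -0 - 1·ln(1-0.51)
= -ln(0.49) = 0.7133

0.7133


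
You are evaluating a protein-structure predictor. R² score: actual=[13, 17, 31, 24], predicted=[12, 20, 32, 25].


ȳ = 21.25
SS_res = Σ(y-ŷ)² = 12
SS_tot = Σ(y-ȳ)² = 188.75
R² = 1 - SS_res/SS_tot = 1 - 0.0636 = 0.9364

0.9364


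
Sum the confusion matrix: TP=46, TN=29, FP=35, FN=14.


Total = TP + TN + FP + FN
= 46 + 29 + 35 + 14
= 124
(Predicted positive: 81, predicted negative: 43)

124


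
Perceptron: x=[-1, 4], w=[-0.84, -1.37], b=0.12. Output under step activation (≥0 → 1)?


z = (-1)·(-0.84) + (4)·(-1.37) + 0.12
  = -4.52
step(z) = 0 (z<0)

0


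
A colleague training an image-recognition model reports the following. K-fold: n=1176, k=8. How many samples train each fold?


Fold size = 1176/8 = 147
Training per fold = 1176 - 147 = 1029

1029


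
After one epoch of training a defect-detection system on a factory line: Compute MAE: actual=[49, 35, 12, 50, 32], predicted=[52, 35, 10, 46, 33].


Absolute errors: |49-52|=3, |35-35|=0, |12-10|=2, |50-46|=4, |32-33|=1
Sum = 10
MAE = 10/5 = 2

2


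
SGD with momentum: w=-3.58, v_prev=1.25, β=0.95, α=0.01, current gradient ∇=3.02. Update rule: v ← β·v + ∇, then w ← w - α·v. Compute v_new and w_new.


v_new = 0.95·1.25 + 3.02 = 1.1875 + 3.02 = 4.2075
w_new = -3.58 - 0.01·4.2075 = -3.58 - 0.042075 = -3.622075

v_new=4.2075, w_new=-3.622075


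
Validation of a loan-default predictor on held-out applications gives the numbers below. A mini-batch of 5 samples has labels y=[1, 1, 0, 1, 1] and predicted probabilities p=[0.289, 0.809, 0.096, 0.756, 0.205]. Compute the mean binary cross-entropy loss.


L[0] = -ln(0.289) = 1.2413
L[1] = -ln(0.809) = 0.212
L[2] = -ln(1-0.096) = -ln(0.904) = 0.1009
L[3] = -ln(0.756) = 0.2797
L[4] = -ln(0.205) = 1.5847
mean = (1.2413 + 0.212 + 0.1009 + 0.2797 + 1.5847)/5 = 0.6837

0.6837


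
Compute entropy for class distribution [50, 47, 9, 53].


Probabilities: [50/159, 47/159, 9/159, 53/159] ≈ [0.3145, 0.2956, 0.0566, 0.3333]
H = -((50/159)·log₂(50/159) + (47/159)·log₂(47/159) + (9/159)·log₂(9/159) + (53/159)·log₂(53/159))
  = 1.8074 bits

1.8074 bits


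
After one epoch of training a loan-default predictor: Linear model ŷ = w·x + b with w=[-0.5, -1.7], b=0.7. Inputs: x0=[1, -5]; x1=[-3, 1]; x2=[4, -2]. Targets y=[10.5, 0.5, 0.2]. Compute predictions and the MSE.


ŷ0 = (-0.5)·(1) + (-1.7)·(-5) + 0.7 = 8.7
ŷ1 = (-0.5)·(-3) + (-1.7)·(1) + 0.7 = 0.5
ŷ2 = (-0.5)·(4) + (-1.7)·(-2) + 0.7 = 2.1
errors² = [3.24, 0.0, 3.61]
MSE = 6.8500/3 = 2.2833

2.2833


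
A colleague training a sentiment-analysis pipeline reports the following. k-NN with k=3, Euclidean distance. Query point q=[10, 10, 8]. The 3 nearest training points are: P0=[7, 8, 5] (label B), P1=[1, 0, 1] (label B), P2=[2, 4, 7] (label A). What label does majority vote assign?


d(q,P0) = 4.6904  (label B)
d(q,P1) = 15.1658  (label B)
d(q,P2) = 10.0499  (label A)
Votes: A=1, B=2
Majority → B

B


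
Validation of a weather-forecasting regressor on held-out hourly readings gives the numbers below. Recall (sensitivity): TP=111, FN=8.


Recall = TP/(TP+FN)
= 111/(111+8)
= 111/119 = 93.28%

93.28%


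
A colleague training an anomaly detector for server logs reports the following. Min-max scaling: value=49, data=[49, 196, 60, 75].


min=49, max=196
(49-49)/(196-49) = 0/147 = 0.0

0.0


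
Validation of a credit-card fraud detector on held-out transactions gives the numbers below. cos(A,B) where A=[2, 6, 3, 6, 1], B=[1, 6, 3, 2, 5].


A·B = 2·1 + 6·6 + 3·3 + 6·2 + 1·5 = 64
‖A‖ = √86 = 9.2736, ‖B‖ = √75 = 8.6603
cos = 64/(√86·√75) = 64/√6450 = 0.7969

0.7969


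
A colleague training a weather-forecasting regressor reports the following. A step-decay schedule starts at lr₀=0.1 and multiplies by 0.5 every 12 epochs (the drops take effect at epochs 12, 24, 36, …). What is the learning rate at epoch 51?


n_drops = ⌊51/12⌋ = 4
lr = 0.1·0.5^4 = 0.1·0.0625 = 0.00625

0.00625


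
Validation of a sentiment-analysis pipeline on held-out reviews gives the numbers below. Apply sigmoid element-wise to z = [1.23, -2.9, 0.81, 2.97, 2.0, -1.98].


σ(1.23) = 1/(1+e^-1.23) = 0.7738
σ(-2.9) = 1/(1+e^2.9) = 0.0522
σ(0.81) = 1/(1+e^-0.81) = 0.6921
σ(2.97) = 1/(1+e^-2.97) = 0.9512
σ(2.0) = 1/(1+e^-2.0) = 0.8808
σ(-1.98) = 1/(1+e^1.98) = 0.1213
result = [0.7738, 0.0522, 0.6921, 0.9512, 0.8808, 0.1213]

[0.7738, 0.0522, 0.6921, 0.9512, 0.8808, 0.1213]


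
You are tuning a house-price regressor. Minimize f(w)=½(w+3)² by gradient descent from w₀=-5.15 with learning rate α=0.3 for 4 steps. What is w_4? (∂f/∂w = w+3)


step 1: grad = -5.15+3 = -2.15; w = -5.15 - 0.3·(-2.15) = -4.505
step 2: grad = -4.505+3 = -1.505; w = -4.505 - 0.3·(-1.505) = -4.0535
step 3: grad = -4.0535+3 = -1.0535; w = -4.0535 - 0.3·(-1.0535) = -3.73745
step 4: grad = -3.73745+3 = -0.73745; w = -3.73745 - 0.3·(-0.73745) = -3.516215

-3.516215


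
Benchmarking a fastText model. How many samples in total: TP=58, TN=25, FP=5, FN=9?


Total = TP + TN + FP + FN
= 58 + 25 + 5 + 9
= 97
(Predicted positive: 63, predicted negative: 34)

97


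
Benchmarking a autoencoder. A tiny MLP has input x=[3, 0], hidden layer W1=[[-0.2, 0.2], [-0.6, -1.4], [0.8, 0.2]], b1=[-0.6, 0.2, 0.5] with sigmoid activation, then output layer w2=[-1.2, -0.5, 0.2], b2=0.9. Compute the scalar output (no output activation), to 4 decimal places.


z1[0] = (-0.2)·(3) + (0.2)·(0) - 0.6 = -1.2
z1[1] = (-0.6)·(3) + (-1.4)·(0) + 0.2 = -1.6
z1[2] = (0.8)·(3) + (0.2)·(0) + 0.5 = 2.9
h = sigmoid(z1) = [0.2315, 0.168, 0.9478]
output = (-1.2)·(0.2315) + (-0.5)·(0.168) + (0.2)·(0.9478) + 0.9 = 0.7278

0.7278


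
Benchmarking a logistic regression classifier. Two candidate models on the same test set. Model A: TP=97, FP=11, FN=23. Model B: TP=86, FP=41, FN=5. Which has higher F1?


Model A: P=97/108=0.8981, R=97/120=0.8083, F1=2PR/(P+R)=2TP/(2TP+FP+FN)=194/228=0.8509
Model B: P=86/127=0.6772, R=86/91=0.9451, F1=2PR/(P+R)=2TP/(2TP+FP+FN)=172/218=0.789
0.8509 > 0.789 → Model A

Model A


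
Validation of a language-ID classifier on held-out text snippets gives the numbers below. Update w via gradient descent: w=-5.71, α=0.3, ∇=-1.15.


w_new = w - α·∇
= -5.71 - 0.3·-1.15
= -5.71 + 0.345
= -5.365

-5.365


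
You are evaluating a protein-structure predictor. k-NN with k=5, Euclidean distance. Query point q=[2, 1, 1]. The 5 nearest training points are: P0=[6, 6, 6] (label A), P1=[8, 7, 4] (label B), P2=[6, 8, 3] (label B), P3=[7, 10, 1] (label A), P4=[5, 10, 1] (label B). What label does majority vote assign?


d(q,P0) = 8.124  (label A)
d(q,P1) = 9.0  (label B)
d(q,P2) = 8.3066  (label B)
d(q,P3) = 10.2956  (label A)
d(q,P4) = 9.4868  (label B)
Votes: A=2, B=3
Majority → B

B


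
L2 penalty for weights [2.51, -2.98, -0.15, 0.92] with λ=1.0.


‖w‖₂² = (2.51)² + (-2.98)² + (-0.15)² + (0.92)²
     = 6.3001 + 8.8804 + 0.0225 + 0.8464
     = 16.0494
λ·‖w‖₂² = 1.0·16.0494 = 16.0494

16.0494


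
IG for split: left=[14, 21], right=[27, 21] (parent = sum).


Parent = [41, 42], H_parent = 0.9999
H_left = 0.971 (n=35), H_right = 0.9887 (n=48)
H_children = (35/83)·0.971 + (48/83)·0.9887 = 0.9812
IG = 0.9999 - 0.9812 = 0.0187

0.0187


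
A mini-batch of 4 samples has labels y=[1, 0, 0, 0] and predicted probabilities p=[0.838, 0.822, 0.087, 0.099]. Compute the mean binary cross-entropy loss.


L[0] = -ln(0.838) = 0.1767
L[1] = -ln(1-0.822) = -ln(0.178) = 1.726
L[2] = -ln(1-0.087) = -ln(0.913) = 0.091
L[3] = -ln(1-0.099) = -ln(0.901) = 0.1043
mean = (0.1767 + 1.726 + 0.091 + 0.1043)/4 = 0.5245

0.5245


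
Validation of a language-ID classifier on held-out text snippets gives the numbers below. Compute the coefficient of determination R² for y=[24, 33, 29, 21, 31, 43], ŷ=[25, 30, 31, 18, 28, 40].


ȳ = 30.1667
SS_res = Σ(y-ŷ)² = 41
SS_tot = Σ(y-ȳ)² = 296.83
R² = 1 - SS_res/SS_tot = 1 - 0.1381 = 0.8619

0.8619


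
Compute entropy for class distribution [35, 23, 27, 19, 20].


Probabilities: [35/124, 23/124, 27/124, 19/124, 20/124] ≈ [0.2823, 0.1855, 0.2177, 0.1532, 0.1613]
H = -((35/124)·log₂(35/124) + (23/124)·log₂(23/124) + (27/124)·log₂(27/124) + (19/124)·log₂(19/124) + (20/124)·log₂(20/124))
  = 2.2841 bits

2.2841 bits


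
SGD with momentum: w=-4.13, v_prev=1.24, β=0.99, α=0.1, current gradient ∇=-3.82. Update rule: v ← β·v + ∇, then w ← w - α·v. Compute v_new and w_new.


v_new = 0.99·1.24 - 3.82 = 1.2276 - 3.82 = -2.5924
w_new = -4.13 - 0.1·-2.5924 = -4.13 + 0.25924 = -3.87076

v_new=-2.5924, w_new=-3.87076


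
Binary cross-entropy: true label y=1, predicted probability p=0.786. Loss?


BCE = -[y·ln(p) + (1-y)·ln(1-p)]
= -1·ln(0.786) - 0
= -ln(0.786) = 0.2408

0.2408


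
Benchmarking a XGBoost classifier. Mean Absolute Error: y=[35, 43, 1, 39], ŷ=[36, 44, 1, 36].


Absolute errors: |35-36|=1, |43-44|=1, |1-1|=0, |39-36|=3
Sum = 5
MAE = 5/4 = 5/4

5/4


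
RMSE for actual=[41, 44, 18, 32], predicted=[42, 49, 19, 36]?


MSE = 43/4 = 10.75
RMSE = √(43/4) = 3.2787

3.2787


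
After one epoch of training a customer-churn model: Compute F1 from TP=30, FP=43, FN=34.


Precision = 30/73 = 0.411
Recall = 30/64 = 0.4688
F1 = 2·P·R/(P+R) = 2·TP/(2·TP+FP+FN) = 60/(60+43+34) = 60/137 = 0.438

0.438


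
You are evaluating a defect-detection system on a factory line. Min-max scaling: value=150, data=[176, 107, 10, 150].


min=10, max=176
(150-10)/(176-10) = 140/166 = 0.8434

0.8434


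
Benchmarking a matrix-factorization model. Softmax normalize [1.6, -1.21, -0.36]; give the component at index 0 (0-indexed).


Exponentials: e^1.6=4.953, e^-1.21=0.2982, e^-0.36=0.6977
Sum = 5.9489
Softmax = [0.8326, 0.0501, 0.1173]
p[0] = 4.953/5.9489 = 0.8326

0.8326


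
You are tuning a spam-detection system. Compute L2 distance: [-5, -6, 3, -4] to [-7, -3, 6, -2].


d = √((-5+ 7)² + (-6+ 3)² + (3-6)² + (-4+ 2)²)
  = √(4 + 9 + 9 + 4)
  = √26 = 5.099

5.099


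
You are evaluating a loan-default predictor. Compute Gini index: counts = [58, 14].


Probabilities: [58/72, 14/72] ≈ [0.8056, 0.1944]
Σpᵢ² = (3364 + 196)/72² = 3560/5184
Gini = 1 - Σpᵢ² = 1 - 3560/5184 = 0.3133

0.3133


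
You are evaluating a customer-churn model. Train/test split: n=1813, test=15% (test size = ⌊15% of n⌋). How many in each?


Test = ⌊1813·15/100⌋ = 271
Train = 1813 - 271 = 1542

Train: 1542, Test: 271


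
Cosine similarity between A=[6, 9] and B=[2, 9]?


A·B = 6·2 + 9·9 = 93
‖A‖ = √117 = 10.8167, ‖B‖ = √85 = 9.2195
cos = 93/(√117·√85) = 93/√9945 = 0.9326

0.9326


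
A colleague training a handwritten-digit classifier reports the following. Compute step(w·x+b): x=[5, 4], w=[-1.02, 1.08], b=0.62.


z = (5)·(-1.02) + (4)·(1.08) + 0.62
  = -0.16
step(z) = 0 (z<0)

0


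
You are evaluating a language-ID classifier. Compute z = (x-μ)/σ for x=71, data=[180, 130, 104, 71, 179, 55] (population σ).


μ = 119.8333, σ = 48.4129
z = (71 - 119.8333)/48.4129 = -1.0087

-1.0087


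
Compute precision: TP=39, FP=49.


Precision = TP/(TP+FP)
= 39/(39+49)
= 39/88 = 44.32%

44.32%


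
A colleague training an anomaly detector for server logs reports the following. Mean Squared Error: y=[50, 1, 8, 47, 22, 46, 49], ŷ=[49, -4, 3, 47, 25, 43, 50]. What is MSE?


Squared errors: (50-49)²=1, (1+ 4)²=25, (8-3)²=25, (47-47)²=0, (22-25)²=9, (46-43)²=9, (49-50)²=1
Sum = 70
MSE = 70/7 = 10

10


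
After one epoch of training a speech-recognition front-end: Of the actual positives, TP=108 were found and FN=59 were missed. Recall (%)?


Recall = TP/(TP+FN)
= 108/(108+59)
= 108/167 = 64.67%

64.67%


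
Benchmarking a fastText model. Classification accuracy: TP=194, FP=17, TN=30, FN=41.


Accuracy = (TP+TN)/(TP+TN+FP+FN)
= (194+30)/(282)
= 224/282 = 79.43%

79.43%


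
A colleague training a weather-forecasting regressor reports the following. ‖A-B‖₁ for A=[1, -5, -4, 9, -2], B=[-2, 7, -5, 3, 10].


d = |1+ 2| + |-5-7| + |-4+ 5| + |9-3| + |-2-10|
  = 3 + 12 + 1 + 6 + 12
  = 34

34


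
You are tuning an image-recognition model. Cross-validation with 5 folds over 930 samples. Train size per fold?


Fold size = 930/5 = 186
Training per fold = 930 - 186 = 744

744


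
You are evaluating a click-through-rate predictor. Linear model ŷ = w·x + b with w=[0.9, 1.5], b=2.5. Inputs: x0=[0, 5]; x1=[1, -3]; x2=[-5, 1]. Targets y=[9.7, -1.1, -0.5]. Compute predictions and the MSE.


ŷ0 = (0.9)·(0) + (1.5)·(5) + 2.5 = 10.0
ŷ1 = (0.9)·(1) + (1.5)·(-3) + 2.5 = -1.1
ŷ2 = (0.9)·(-5) + (1.5)·(1) + 2.5 = -0.5
errors² = [0.09, 0.0, 0.0]
MSE = 0.0900/3 = 0.03

0.03


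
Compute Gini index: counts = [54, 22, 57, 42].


Probabilities: [54/175, 22/175, 57/175, 42/175] ≈ [0.3086, 0.1257, 0.3257, 0.24]
Σpᵢ² = (2916 + 484 + 3249 + 1764)/175² = 8413/30625
Gini = 1 - Σpᵢ² = 1 - 8413/30625 = 0.7253

0.7253


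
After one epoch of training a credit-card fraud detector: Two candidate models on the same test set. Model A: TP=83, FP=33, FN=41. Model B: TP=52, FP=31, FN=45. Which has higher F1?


Model A: P=83/116=0.7155, R=83/124=0.6694, F1=2PR/(P+R)=2TP/(2TP+FP+FN)=166/240=0.6917
Model B: P=52/83=0.6265, R=52/97=0.5361, F1=2PR/(P+R)=2TP/(2TP+FP+FN)=104/180=0.5778
0.6917 > 0.5778 → Model A

Model A


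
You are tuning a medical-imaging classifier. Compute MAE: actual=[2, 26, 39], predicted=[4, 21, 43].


Absolute errors: |2-4|=2, |26-21|=5, |39-43|=4
Sum = 11
MAE = 11/3 = 11/3

11/3


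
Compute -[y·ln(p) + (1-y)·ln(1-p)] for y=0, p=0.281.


BCE = -[y·ln(p) + (1-y)·ln(1-p)]
= -0 - 1·ln(1-0.281)
= -ln(0.719) = 0.3299

0.3299


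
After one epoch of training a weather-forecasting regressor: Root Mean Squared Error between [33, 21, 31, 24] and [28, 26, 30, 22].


MSE = 55/4 = 13.75
RMSE = √(55/4) = 3.7081

3.7081


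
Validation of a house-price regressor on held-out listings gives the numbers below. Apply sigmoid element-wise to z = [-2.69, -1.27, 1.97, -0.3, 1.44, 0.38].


σ(-2.69) = 1/(1+e^2.69) = 0.0636
σ(-1.27) = 1/(1+e^1.27) = 0.2193
σ(1.97) = 1/(1+e^-1.97) = 0.8776
σ(-0.3) = 1/(1+e^0.3) = 0.4256
σ(1.44) = 1/(1+e^-1.44) = 0.8085
σ(0.38) = 1/(1+e^-0.38) = 0.5939
result = [0.0636, 0.2193, 0.8776, 0.4256, 0.8085, 0.5939]

[0.0636, 0.2193, 0.8776, 0.4256, 0.8085, 0.5939]


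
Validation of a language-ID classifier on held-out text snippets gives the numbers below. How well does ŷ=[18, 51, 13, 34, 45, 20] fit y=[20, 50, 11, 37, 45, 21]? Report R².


ȳ = 30.6667
SS_res = Σ(y-ŷ)² = 19
SS_tot = Σ(y-ȳ)² = 1213.33
R² = 1 - SS_res/SS_tot = 1 - 0.0157 = 0.9843

0.9843


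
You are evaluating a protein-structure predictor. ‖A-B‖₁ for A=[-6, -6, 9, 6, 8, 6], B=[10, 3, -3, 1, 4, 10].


d = |-6-10| + |-6-3| + |9+ 3| + |6-1| + |8-4| + |6-10|
  = 16 + 9 + 12 + 5 + 4 + 4
  = 50

50


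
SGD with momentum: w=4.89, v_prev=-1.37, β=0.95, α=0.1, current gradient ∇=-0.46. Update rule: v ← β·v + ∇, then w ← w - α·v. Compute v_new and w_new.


v_new = 0.95·-1.37 - 0.46 = -1.3015 - 0.46 = -1.7615
w_new = 4.89 - 0.1·-1.7615 = 4.89 + 0.17615 = 5.06615

v_new=-1.7615, w_new=5.06615


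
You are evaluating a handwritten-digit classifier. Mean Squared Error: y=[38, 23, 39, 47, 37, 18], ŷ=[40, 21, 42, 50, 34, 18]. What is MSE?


Squared errors: (38-40)²=4, (23-21)²=4, (39-42)²=9, (47-50)²=9, (37-34)²=9, (18-18)²=0
Sum = 35
MSE = 35/6 = 35/6

35/6


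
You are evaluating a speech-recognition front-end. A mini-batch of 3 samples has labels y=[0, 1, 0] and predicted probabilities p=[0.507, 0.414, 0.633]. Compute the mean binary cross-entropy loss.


L[0] = -ln(1-0.507) = -ln(0.493) = 0.7072
L[1] = -ln(0.414) = 0.8819
L[2] = -ln(1-0.633) = -ln(0.367) = 1.0024
mean = (0.7072 + 0.8819 + 1.0024)/3 = 0.8638

0.8638


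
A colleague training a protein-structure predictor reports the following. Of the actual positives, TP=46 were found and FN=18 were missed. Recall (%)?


Recall = TP/(TP+FN)
= 46/(46+18)
= 46/64 = 71.88%

71.88%


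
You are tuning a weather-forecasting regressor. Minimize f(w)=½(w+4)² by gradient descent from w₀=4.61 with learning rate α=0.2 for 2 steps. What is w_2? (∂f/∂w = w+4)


step 1: grad = 4.61+4 = 8.61; w = 4.61 - 0.2·(8.61) = 2.888
step 2: grad = 2.888+4 = 6.888; w = 2.888 - 0.2·(6.888) = 1.5104

1.5104


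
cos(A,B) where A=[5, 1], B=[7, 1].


A·B = 5·7 + 1·1 = 36
‖A‖ = √26 = 5.099, ‖B‖ = √50 = 7.0711
cos = 36/(√26·√50) = 36/√1300 = 0.9985

0.9985


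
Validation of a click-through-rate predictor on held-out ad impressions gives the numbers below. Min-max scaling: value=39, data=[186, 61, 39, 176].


min=39, max=186
(39-39)/(186-39) = 0/147 = 0.0

0.0


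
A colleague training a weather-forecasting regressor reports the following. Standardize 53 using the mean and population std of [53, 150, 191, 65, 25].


μ = 96.8, σ = 62.9107
z = (53 - 96.8)/62.9107 = -0.6962

-0.6962
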